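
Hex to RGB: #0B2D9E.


0B → 11 (R)
2D → 45 (G)
9E → 158 (B)
= RGB(11, 45, 158)


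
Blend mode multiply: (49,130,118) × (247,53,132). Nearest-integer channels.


Multiply: C = A×B/255, rounded to nearest integer
R: 49×247/255 = 12103/255 ≈ 47.463 → 47
G: 130×53/255 = 6890/255 ≈ 27.020 → 27
B: 118×132/255 = 15576/255 ≈ 61.082 → 61
= RGB(47, 27, 61)


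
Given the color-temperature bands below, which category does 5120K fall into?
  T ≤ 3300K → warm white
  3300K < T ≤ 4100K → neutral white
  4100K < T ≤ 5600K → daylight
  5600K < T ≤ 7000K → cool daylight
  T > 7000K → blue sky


Temperature: 5120K
4100K < 5120K ≤ 5600K → daylight
Classification: daylight


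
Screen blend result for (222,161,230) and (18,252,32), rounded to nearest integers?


Screen: C = 255 - (255-A)×(255-B)/255, rounded to nearest integer
R: 255 - (255-222)×(255-18)/255 = 255 - 7821/255 ≈ 255 - 30.671 = 224.329 → 224
G: 255 - (255-161)×(255-252)/255 = 255 - 282/255 ≈ 255 - 1.106 = 253.894 → 254
B: 255 - (255-230)×(255-32)/255 = 255 - 5575/255 ≈ 255 - 21.863 = 233.137 → 233
= RGB(224, 254, 233)


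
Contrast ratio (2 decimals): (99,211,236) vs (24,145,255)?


Linearize each sRGB channel c=v/255: c/12.92 if c ≤ 0.04045 else ((c+0.055)/1.055)^2.4
L = 0.2126×R_lin + 0.7152×G_lin + 0.0722×B_lin
Color 1 (99,211,236):
  R=99: 99/255≈0.3882 > 0.04045 → ((0.3882+0.055)/1.055)^2.4 ≈ 0.12477
  G=211: 211/255≈0.8275 > 0.04045 → ((0.8275+0.055)/1.055)^2.4 ≈ 0.65141
  B=236: 236/255≈0.9255 > 0.04045 → ((0.9255+0.055)/1.055)^2.4 ≈ 0.83880
  L1 = 0.2126×0.12477 + 0.7152×0.65141 + 0.0722×0.83880 ≈ 0.55297
Color 2 (24,145,255):
  R=24: 24/255≈0.0941 > 0.04045 → ((0.0941+0.055)/1.055)^2.4 ≈ 0.00913
  G=145: 145/255≈0.5686 > 0.04045 → ((0.5686+0.055)/1.055)^2.4 ≈ 0.28315
  B=255: 255/255≈1.0000 > 0.04045 → ((1.0000+0.055)/1.055)^2.4 ≈ 1.00000
  L2 = 0.2126×0.00913 + 0.7152×0.28315 + 0.0722×1.00000 ≈ 0.27665
Lighter = 0.55297, Darker = 0.27665
Ratio = (L_lighter + 0.05) / (L_darker + 0.05)
Ratio = (0.55297 + 0.05) / (0.27665 + 0.05) = 0.60297 / 0.32665 ≈ 1.8459
Ratio ≈ 1.85:1


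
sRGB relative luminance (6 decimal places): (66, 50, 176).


Linearize each channel (sRGB transfer function): c = v/255; c_lin = c/12.92 if c ≤ 0.04045, else ((c+0.055)/1.055)^2.4
  R: 66/255 ≈ 0.258824 > 0.04045 → ((0.258824+0.055)/1.055)^2.4 ≈ 0.054480
  G: 50/255 ≈ 0.196078 > 0.04045 → ((0.196078+0.055)/1.055)^2.4 ≈ 0.031896
  B: 176/255 ≈ 0.690196 > 0.04045 → ((0.690196+0.055)/1.055)^2.4 ≈ 0.434154
R_lin = 0.054480, G_lin = 0.031896, B_lin = 0.434154
L = 0.2126×R + 0.7152×G + 0.0722×B
L = 0.2126×0.054480 + 0.7152×0.031896 + 0.0722×0.434154
L ≈ 0.065740


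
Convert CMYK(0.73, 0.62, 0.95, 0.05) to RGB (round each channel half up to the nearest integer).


R = 255 × (1-C) × (1-K) = 255 × 0.27 × 0.95 = 65.4075 → 65
G = 255 × (1-M) × (1-K) = 255 × 0.38 × 0.95 = 92.055 → 92
B = 255 × (1-Y) × (1-K) = 255 × 0.05 × 0.95 = 12.1125 → 12
= RGB(65, 92, 12)


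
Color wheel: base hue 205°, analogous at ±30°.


Base hue: 205°
Left analog: (205 - 30) mod 360 = 175°
Right analog: (205 + 30) mod 360 = 235°
Analogous hues = 175° and 235°


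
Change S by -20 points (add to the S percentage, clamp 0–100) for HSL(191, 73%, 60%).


Original S = 73%
Adjustment = -20 percentage points
New S = 73 + (-20) = 53
Clamp to [0, 100] → 53
= HSL(191°, 53%, 60%)


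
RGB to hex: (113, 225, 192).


R = 113 → 71 (hex)
G = 225 → E1 (hex)
B = 192 → C0 (hex)
Hex = #71E1C0


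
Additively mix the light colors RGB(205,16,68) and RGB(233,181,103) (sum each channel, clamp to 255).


Additive: each channel = min(255, C₁+C₂)
R: 205+233 = 438 → 255
G: 16+181 = 197 → 197
B: 68+103 = 171 → 171
= RGB(255, 197, 171)


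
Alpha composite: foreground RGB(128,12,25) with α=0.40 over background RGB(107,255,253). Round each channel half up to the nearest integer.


C = α×F + (1-α)×B, with 1-α = 0.60
R: 0.40×128 + 0.60×107 = 51.20 + 64.20 = 115.40 → 115
G: 0.40×12 + 0.60×255 = 4.80 + 153.00 = 157.80 → 158
B: 0.40×25 + 0.60×253 = 10.00 + 151.80 = 161.80 → 162
= RGB(115, 158, 162)


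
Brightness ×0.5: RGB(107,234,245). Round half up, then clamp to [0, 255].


Multiply each channel by 0.5, round half up, clamp to [0, 255]
R: 107×0.5 = 53.5 → round → 54
G: 234×0.5 = 117
B: 245×0.5 = 122.5 → round → 123
= RGB(54, 117, 123)


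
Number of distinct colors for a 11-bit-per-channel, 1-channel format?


Total bits = 11 bits/channel × 1 channels = 11 bits
Distinct colors = 2^11
= 2,048 colors


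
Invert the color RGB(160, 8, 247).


Invert: (255-R, 255-G, 255-B)
R: 255-160 = 95
G: 255-8 = 247
B: 255-247 = 8
= RGB(95, 247, 8)


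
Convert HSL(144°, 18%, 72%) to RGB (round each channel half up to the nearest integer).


H=144°, S=0.18, L=0.72
C = (1-|2L-1|)×S = (1-|0.44|)×0.18 = 0.1008
H' = H/60 = 144/60 ≈ 2.4000; X = C×(1-|H' mod 2 - 1|) = 0.04032
m = L - C/2 = 0.72 - 0.0504 = 0.6696
Sector ⌊H'⌋ = 2 → (R',G',B') = (0.0, 0.1008, 0.04032)
RGB = ((R'+m)×255, (G'+m)×255, (B'+m)×255) = (170.748, 196.452, 181.0296)
Round half up → RGB(171, 196, 181)


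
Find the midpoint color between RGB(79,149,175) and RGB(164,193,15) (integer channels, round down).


Midpoint: each channel = ⌊(C₁+C₂)/2⌋
R: ⌊(79+164)/2⌋ = 121
G: ⌊(149+193)/2⌋ = 171
B: ⌊(175+15)/2⌋ = 95
= RGB(121, 171, 95)


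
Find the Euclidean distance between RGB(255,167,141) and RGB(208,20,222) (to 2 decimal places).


d = √[(R₁-R₂)² + (G₁-G₂)² + (B₁-B₂)²]
d = √[(255-208)² + (167-20)² + (141-222)²]
d = √[2209 + 21609 + 6561]
d = √30379
d ≈ 174.30


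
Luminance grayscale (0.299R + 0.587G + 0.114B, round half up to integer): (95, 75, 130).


Gray = 0.299×R + 0.587×G + 0.114×B
Gray = 0.299×95 + 0.587×75 + 0.114×130
Gray = 28.405 + 44.025 + 14.820
Gray = 87.250 → round half up → 87
Gray = 87


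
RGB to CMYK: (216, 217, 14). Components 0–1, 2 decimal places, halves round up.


R'=216/255≈0.8471, G'=217/255≈0.8510, B'=14/255≈0.0549
K = 1 - max(R',G',B') = 1 - 217/255 = 38/255 = 0.14901… → 0.15
(1-R'-K)/(1-K) simplifies to (max-R)/max with max = 217:
C = (217-216)/217 = 1/217 = 0.00460… → 0.00
M = (217-217)/217 = 0/217 = 0 → 0.00
Y = (217-14)/217 = 203/217 = 0.93548… → 0.94
= CMYK(0.00, 0.00, 0.94, 0.15)


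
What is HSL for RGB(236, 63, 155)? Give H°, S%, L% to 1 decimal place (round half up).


Normalize: R'=236/255≈0.9255, G'=63/255≈0.2471, B'=155/255≈0.6078
Max=236/255, Min=63/255, Δ=Max-Min=173/255
L = (Max+Min)/2 = (236+63)/510 = 299/510 = 0.58627… → L = 58.6%
L > 0.5 → S = Δ/(2-Max-Min) = 173/(510-236-63) = 173/211 = 0.81990… → S = 82.0%
(the 1/255 factors cancel in S and H, so raw channel differences can be used)
Max is R' → H = 60 × (((G-B)/Δ) mod 6) = 60 × (((63-155)/173) mod 6)
  (-92)/173 = -0.5317…; negative, so add 6 → 5.4682…
  H = 60 × 5.4682… = 328.092…° → H = 328.1°
= HSL(328.1°, 82.0%, 58.6%)


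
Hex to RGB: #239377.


23 → 35 (R)
93 → 147 (G)
77 → 119 (B)
= RGB(35, 147, 119)


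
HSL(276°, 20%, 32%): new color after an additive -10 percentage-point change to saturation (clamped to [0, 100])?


Original S = 20%
Adjustment = -10 percentage points
New S = 20 + (-10) = 10
Clamp to [0, 100] → 10
= HSL(276°, 10%, 32%)


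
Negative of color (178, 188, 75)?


Invert: (255-R, 255-G, 255-B)
R: 255-178 = 77
G: 255-188 = 67
B: 255-75 = 180
= RGB(77, 67, 180)


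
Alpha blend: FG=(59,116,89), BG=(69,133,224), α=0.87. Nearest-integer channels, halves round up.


C = α×F + (1-α)×B, with 1-α = 0.13
R: 0.87×59 + 0.13×69 = 51.33 + 8.97 = 60.30 → 60
G: 0.87×116 + 0.13×133 = 100.92 + 17.29 = 118.21 → 118
B: 0.87×89 + 0.13×224 = 77.43 + 29.12 = 106.55 → 107
= RGB(60, 118, 107)


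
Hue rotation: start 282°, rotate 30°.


New hue = (H + rotation) mod 360
New hue = (282 + 30) mod 360
= 312 mod 360
= 312°


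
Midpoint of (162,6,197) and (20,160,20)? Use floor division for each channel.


Midpoint: each channel = ⌊(C₁+C₂)/2⌋
R: ⌊(162+20)/2⌋ = 91
G: ⌊(6+160)/2⌋ = 83
B: ⌊(197+20)/2⌋ = 108
= RGB(91, 83, 108)


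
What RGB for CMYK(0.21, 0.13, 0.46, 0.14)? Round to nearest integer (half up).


R = 255 × (1-C) × (1-K) = 255 × 0.79 × 0.86 = 173.247 → 173
G = 255 × (1-M) × (1-K) = 255 × 0.87 × 0.86 = 190.791 → 191
B = 255 × (1-Y) × (1-K) = 255 × 0.54 × 0.86 = 118.422 → 118
= RGB(173, 191, 118)


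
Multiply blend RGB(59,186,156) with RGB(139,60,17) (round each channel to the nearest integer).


Multiply: C = A×B/255, rounded to nearest integer
R: 59×139/255 = 8201/255 ≈ 32.161 → 32
G: 186×60/255 = 11160/255 ≈ 43.765 → 44
B: 156×17/255 = 2652/255 ≈ 10.400 → 10
= RGB(32, 44, 10)


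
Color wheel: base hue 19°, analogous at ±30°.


Base hue: 19°
Left analog: (19 - 30) mod 360 = 349°
Right analog: (19 + 30) mod 360 = 49°
Analogous hues = 349° and 49°


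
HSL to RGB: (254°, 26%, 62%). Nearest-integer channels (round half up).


H=254°, S=0.26, L=0.62
C = (1-|2L-1|)×S = (1-|0.24|)×0.26 = 0.1976
H' = H/60 = 254/60 ≈ 4.2333; X = C×(1-|H' mod 2 - 1|) ≈ 0.0461
m = L - C/2 = 0.62 - 0.0988 = 0.5212
Sector ⌊H'⌋ = 4 → (R',G',B') = (≈0.0461, 0.0, 0.1976)
RGB = ((R'+m)×255, (G'+m)×255, (B'+m)×255) = (144.6632, 132.906, 183.294)
Round half up → RGB(145, 133, 183)


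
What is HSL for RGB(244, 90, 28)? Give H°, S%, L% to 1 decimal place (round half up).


Normalize: R'=244/255≈0.9569, G'=90/255≈0.3529, B'=28/255≈0.1098
Max=244/255, Min=28/255, Δ=Max-Min=216/255
L = (Max+Min)/2 = (244+28)/510 = 272/510 = 0.53333… → L = 53.3%
L > 0.5 → S = Δ/(2-Max-Min) = 216/(510-244-28) = 216/238 = 0.90756… → S = 90.8%
(the 1/255 factors cancel in S and H, so raw channel differences can be used)
Max is R' → H = 60 × (((G-B)/Δ) mod 6) = 60 × (((90-28)/216) mod 6)
  62/216 = 0.2870…
  H = 60 × 0.2870… = 17.222…° → H = 17.2°
= HSL(17.2°, 90.8%, 53.3%)


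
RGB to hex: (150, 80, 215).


R = 150 → 96 (hex)
G = 80 → 50 (hex)
B = 215 → D7 (hex)
Hex = #9650D7


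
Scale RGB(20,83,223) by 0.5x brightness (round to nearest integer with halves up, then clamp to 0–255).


Multiply each channel by 0.5, round half up, clamp to [0, 255]
R: 20×0.5 = 10
G: 83×0.5 = 41.5 → round → 42
B: 223×0.5 = 111.5 → round → 112
= RGB(10, 42, 112)


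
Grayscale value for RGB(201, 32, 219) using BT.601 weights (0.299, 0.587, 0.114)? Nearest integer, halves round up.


Gray = 0.299×R + 0.587×G + 0.114×B
Gray = 0.299×201 + 0.587×32 + 0.114×219
Gray = 60.099 + 18.784 + 24.966
Gray = 103.849 → round half up → 104
Gray = 104


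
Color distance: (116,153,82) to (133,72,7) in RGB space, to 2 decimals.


d = √[(R₁-R₂)² + (G₁-G₂)² + (B₁-B₂)²]
d = √[(116-133)² + (153-72)² + (82-7)²]
d = √[289 + 6561 + 5625]
d = √12475
d ≈ 111.69


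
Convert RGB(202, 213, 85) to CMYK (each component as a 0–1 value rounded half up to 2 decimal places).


R'=202/255≈0.7922, G'=213/255≈0.8353, B'=85/255≈0.3333
K = 1 - max(R',G',B') = 1 - 213/255 = 42/255 = 0.16470… → 0.16
(1-R'-K)/(1-K) simplifies to (max-R)/max with max = 213:
C = (213-202)/213 = 11/213 = 0.05164… → 0.05
M = (213-213)/213 = 0/213 = 0 → 0.00
Y = (213-85)/213 = 128/213 = 0.60093… → 0.60
= CMYK(0.05, 0.00, 0.60, 0.16)


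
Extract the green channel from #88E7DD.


Color: #88E7DD
R = 88 = 136
G = E7 = 231
B = DD = 221
Green = 231


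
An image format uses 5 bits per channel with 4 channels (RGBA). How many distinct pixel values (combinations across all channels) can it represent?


Total bits = 5 bits/channel × 4 channels = 20 bits
Distinct pixel values = 2^20
= 1,048,576 pixel values


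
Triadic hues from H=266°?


Triadic: equally spaced at 120° intervals
H1 = 266°
H2 = (266 + 120) mod 360 = 26°
H3 = (266 + 240) mod 360 = 146°
Triadic = 266°, 26°, 146°


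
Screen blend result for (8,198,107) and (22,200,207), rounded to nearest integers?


Screen: C = 255 - (255-A)×(255-B)/255, rounded to nearest integer
R: 255 - (255-8)×(255-22)/255 = 255 - 57551/255 ≈ 255 - 225.690 = 29.310 → 29
G: 255 - (255-198)×(255-200)/255 = 255 - 3135/255 ≈ 255 - 12.294 = 242.706 → 243
B: 255 - (255-107)×(255-207)/255 = 255 - 7104/255 ≈ 255 - 27.859 = 227.141 → 227
= RGB(29, 243, 227)


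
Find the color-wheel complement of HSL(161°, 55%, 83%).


Complement = opposite side of color wheel = hue + 180°
H' = (161 + 180) mod 360 = 341°
S and L unchanged.
= HSL(341°, 55%, 83%)


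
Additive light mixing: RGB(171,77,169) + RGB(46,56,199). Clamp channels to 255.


Additive: each channel = min(255, C₁+C₂)
R: 171+46 = 217 → 217
G: 77+56 = 133 → 133
B: 169+199 = 368 → 255
= RGB(217, 133, 255)


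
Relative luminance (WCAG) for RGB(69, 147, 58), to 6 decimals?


Linearize each channel (sRGB transfer function): c = v/255; c_lin = c/12.92 if c ≤ 0.04045, else ((c+0.055)/1.055)^2.4
  R: 69/255 ≈ 0.270588 > 0.04045 → ((0.270588+0.055)/1.055)^2.4 ≈ 0.059511
  G: 147/255 ≈ 0.576471 > 0.04045 → ((0.576471+0.055)/1.055)^2.4 ≈ 0.291771
  B: 58/255 ≈ 0.227451 > 0.04045 → ((0.227451+0.055)/1.055)^2.4 ≈ 0.042311
R_lin = 0.059511, G_lin = 0.291771, B_lin = 0.042311
L = 0.2126×R + 0.7152×G + 0.0722×B
L = 0.2126×0.059511 + 0.7152×0.291771 + 0.0722×0.042311
L ≈ 0.224381


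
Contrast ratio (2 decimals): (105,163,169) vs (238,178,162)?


Linearize each sRGB channel c=v/255: c/12.92 if c ≤ 0.04045 else ((c+0.055)/1.055)^2.4
L = 0.2126×R_lin + 0.7152×G_lin + 0.0722×B_lin
Color 1 (105,163,169):
  R=105: 105/255≈0.4118 > 0.04045 → ((0.4118+0.055)/1.055)^2.4 ≈ 0.14126
  G=163: 163/255≈0.6392 > 0.04045 → ((0.6392+0.055)/1.055)^2.4 ≈ 0.36625
  B=169: 169/255≈0.6627 > 0.04045 → ((0.6627+0.055)/1.055)^2.4 ≈ 0.39676
  L1 = 0.2126×0.14126 + 0.7152×0.36625 + 0.0722×0.39676 ≈ 0.32062
Color 2 (238,178,162):
  R=238: 238/255≈0.9333 > 0.04045 → ((0.9333+0.055)/1.055)^2.4 ≈ 0.85499
  G=178: 178/255≈0.6980 > 0.04045 → ((0.6980+0.055)/1.055)^2.4 ≈ 0.44520
  B=162: 162/255≈0.6353 > 0.04045 → ((0.6353+0.055)/1.055)^2.4 ≈ 0.36131
  L2 = 0.2126×0.85499 + 0.7152×0.44520 + 0.0722×0.36131 ≈ 0.52627
Lighter = 0.52627, Darker = 0.32062
Ratio = (L_lighter + 0.05) / (L_darker + 0.05)
Ratio = (0.52627 + 0.05) / (0.32062 + 0.05) = 0.57627 / 0.37062 ≈ 1.5549
Ratio ≈ 1.55:1


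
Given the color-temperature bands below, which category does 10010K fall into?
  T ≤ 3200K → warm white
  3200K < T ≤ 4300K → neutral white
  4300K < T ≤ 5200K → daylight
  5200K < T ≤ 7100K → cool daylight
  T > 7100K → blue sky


Temperature: 10010K
10010K > 7100K → blue sky
Classification: blue sky


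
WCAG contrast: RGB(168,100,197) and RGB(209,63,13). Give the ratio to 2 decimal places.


Linearize each sRGB channel c=v/255: c/12.92 if c ≤ 0.04045 else ((c+0.055)/1.055)^2.4
L = 0.2126×R_lin + 0.7152×G_lin + 0.0722×B_lin
Color 1 (168,100,197):
  R=168: 168/255≈0.6588 > 0.04045 → ((0.6588+0.055)/1.055)^2.4 ≈ 0.39157
  G=100: 100/255≈0.3922 > 0.04045 → ((0.3922+0.055)/1.055)^2.4 ≈ 0.12744
  B=197: 197/255≈0.7725 > 0.04045 → ((0.7725+0.055)/1.055)^2.4 ≈ 0.55834
  L1 = 0.2126×0.39157 + 0.7152×0.12744 + 0.0722×0.55834 ≈ 0.21470
Color 2 (209,63,13):
  R=209: 209/255≈0.8196 > 0.04045 → ((0.8196+0.055)/1.055)^2.4 ≈ 0.63760
  G=63: 63/255≈0.2471 > 0.04045 → ((0.2471+0.055)/1.055)^2.4 ≈ 0.04971
  B=13: 13/255≈0.0510 > 0.04045 → ((0.0510+0.055)/1.055)^2.4 ≈ 0.00402
  L2 = 0.2126×0.63760 + 0.7152×0.04971 + 0.0722×0.00402 ≈ 0.17139
Lighter = 0.21470, Darker = 0.17139
Ratio = (L_lighter + 0.05) / (L_darker + 0.05)
Ratio = (0.21470 + 0.05) / (0.17139 + 0.05) = 0.26470 / 0.22139 ≈ 1.1956
Ratio ≈ 1.20:1


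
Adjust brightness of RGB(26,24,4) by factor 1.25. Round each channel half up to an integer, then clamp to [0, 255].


Multiply each channel by 1.25, round half up, clamp to [0, 255]
R: 26×1.25 = 32.5 → round → 33
G: 24×1.25 = 30
B: 4×1.25 = 5
= RGB(33, 30, 5)


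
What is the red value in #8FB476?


Color: #8FB476
R = 8F = 143
G = B4 = 180
B = 76 = 118
Red = 143


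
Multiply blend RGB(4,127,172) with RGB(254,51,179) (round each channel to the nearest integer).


Multiply: C = A×B/255, rounded to nearest integer
R: 4×254/255 = 1016/255 ≈ 3.984 → 4
G: 127×51/255 = 6477/255 ≈ 25.400 → 25
B: 172×179/255 = 30788/255 ≈ 120.737 → 121
= RGB(4, 25, 121)


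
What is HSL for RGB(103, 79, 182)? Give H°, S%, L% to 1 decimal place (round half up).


Normalize: R'=103/255≈0.4039, G'=79/255≈0.3098, B'=182/255≈0.7137
Max=182/255, Min=79/255, Δ=Max-Min=103/255
L = (Max+Min)/2 = (182+79)/510 = 261/510 = 0.51176… → L = 51.2%
L > 0.5 → S = Δ/(2-Max-Min) = 103/(510-182-79) = 103/249 = 0.41365… → S = 41.4%
(the 1/255 factors cancel in S and H, so raw channel differences can be used)
Max is B' → H = 60 × ((R-G)/Δ + 4) = 60 × ((103-79)/103 + 4)
  24/103 + 4 = 0.2330… + 4 = 4.2330…
  H = 60 × 4.2330… = 253.980…° → H = 254.0°
= HSL(254.0°, 41.4%, 51.2%)


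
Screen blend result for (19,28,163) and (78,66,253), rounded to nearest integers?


Screen: C = 255 - (255-A)×(255-B)/255, rounded to nearest integer
R: 255 - (255-19)×(255-78)/255 = 255 - 41772/255 ≈ 255 - 163.812 = 91.188 → 91
G: 255 - (255-28)×(255-66)/255 = 255 - 42903/255 ≈ 255 - 168.247 = 86.753 → 87
B: 255 - (255-163)×(255-253)/255 = 255 - 184/255 ≈ 255 - 0.722 = 254.278 → 254
= RGB(91, 87, 254)


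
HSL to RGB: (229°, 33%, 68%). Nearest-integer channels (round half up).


H=229°, S=0.33, L=0.68
C = (1-|2L-1|)×S = (1-|0.36|)×0.33 = 0.2112
H' = H/60 = 229/60 ≈ 3.8167; X = C×(1-|H' mod 2 - 1|) = 0.03872
m = L - C/2 = 0.68 - 0.1056 = 0.5744
Sector ⌊H'⌋ = 3 → (R',G',B') = (0.0, 0.03872, 0.2112)
RGB = ((R'+m)×255, (G'+m)×255, (B'+m)×255) = (146.472, 156.3456, 200.328)
Round half up → RGB(146, 156, 200)


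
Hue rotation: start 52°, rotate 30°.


New hue = (H + rotation) mod 360
New hue = (52 + 30) mod 360
= 82 mod 360
= 82°


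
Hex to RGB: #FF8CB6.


FF → 255 (R)
8C → 140 (G)
B6 → 182 (B)
= RGB(255, 140, 182)


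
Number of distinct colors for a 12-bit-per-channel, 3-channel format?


Total bits = 12 bits/channel × 3 channels = 36 bits
Distinct colors = 2^36
= 68,719,476,736 colors


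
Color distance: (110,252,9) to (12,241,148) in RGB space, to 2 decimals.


d = √[(R₁-R₂)² + (G₁-G₂)² + (B₁-B₂)²]
d = √[(110-12)² + (252-241)² + (9-148)²]
d = √[9604 + 121 + 19321]
d = √29046
d ≈ 170.43


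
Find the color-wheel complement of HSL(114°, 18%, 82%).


Complement = opposite side of color wheel = hue + 180°
H' = (114 + 180) mod 360 = 294°
S and L unchanged.
= HSL(294°, 18%, 82%)


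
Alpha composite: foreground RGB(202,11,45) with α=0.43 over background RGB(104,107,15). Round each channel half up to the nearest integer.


C = α×F + (1-α)×B, with 1-α = 0.57
R: 0.43×202 + 0.57×104 = 86.86 + 59.28 = 146.14 → 146
G: 0.43×11 + 0.57×107 = 4.73 + 60.99 = 65.72 → 66
B: 0.43×45 + 0.57×15 = 19.35 + 8.55 = 27.90 → 28
= RGB(146, 66, 28)


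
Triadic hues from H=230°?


Triadic: equally spaced at 120° intervals
H1 = 230°
H2 = (230 + 120) mod 360 = 350°
H3 = (230 + 240) mod 360 = 110°
Triadic = 230°, 350°, 110°


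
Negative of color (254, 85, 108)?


Invert: (255-R, 255-G, 255-B)
R: 255-254 = 1
G: 255-85 = 170
B: 255-108 = 147
= RGB(1, 170, 147)


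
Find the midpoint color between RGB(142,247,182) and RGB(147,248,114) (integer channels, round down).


Midpoint: each channel = ⌊(C₁+C₂)/2⌋
R: ⌊(142+147)/2⌋ = 144
G: ⌊(247+248)/2⌋ = 247
B: ⌊(182+114)/2⌋ = 148
= RGB(144, 247, 148)


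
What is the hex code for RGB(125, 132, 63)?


R = 125 → 7D (hex)
G = 132 → 84 (hex)
B = 63 → 3F (hex)
Hex = #7D843F


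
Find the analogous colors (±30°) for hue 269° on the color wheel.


Base hue: 269°
Left analog: (269 - 30) mod 360 = 239°
Right analog: (269 + 30) mod 360 = 299°
Analogous hues = 239° and 299°


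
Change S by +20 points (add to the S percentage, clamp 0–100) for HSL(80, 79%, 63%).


Original S = 79%
Adjustment = +20 percentage points
New S = 79 + (20) = 99
Clamp to [0, 100] → 99
= HSL(80°, 99%, 63%)


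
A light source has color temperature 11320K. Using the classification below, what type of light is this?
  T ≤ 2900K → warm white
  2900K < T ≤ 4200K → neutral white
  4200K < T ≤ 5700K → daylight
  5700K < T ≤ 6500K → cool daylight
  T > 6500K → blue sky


Temperature: 11320K
11320K > 6500K → blue sky
Classification: blue sky


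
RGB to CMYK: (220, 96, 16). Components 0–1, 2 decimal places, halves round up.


R'=220/255≈0.8627, G'=96/255≈0.3765, B'=16/255≈0.0627
K = 1 - max(R',G',B') = 1 - 220/255 = 35/255 = 0.13725… → 0.14
(1-R'-K)/(1-K) simplifies to (max-R)/max with max = 220:
C = (220-220)/220 = 0/220 = 0 → 0.00
M = (220-96)/220 = 124/220 = 0.56363… → 0.56
Y = (220-16)/220 = 204/220 = 0.92727… → 0.93
= CMYK(0.00, 0.56, 0.93, 0.14)


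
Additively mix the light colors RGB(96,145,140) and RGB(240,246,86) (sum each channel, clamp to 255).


Additive: each channel = min(255, C₁+C₂)
R: 96+240 = 336 → 255
G: 145+246 = 391 → 255
B: 140+86 = 226 → 226
= RGB(255, 255, 226)


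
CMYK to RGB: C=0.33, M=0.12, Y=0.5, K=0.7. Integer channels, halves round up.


R = 255 × (1-C) × (1-K) = 255 × 0.67 × 0.30 = 51.255 → 51
G = 255 × (1-M) × (1-K) = 255 × 0.88 × 0.30 = 67.32 → 67
B = 255 × (1-Y) × (1-K) = 255 × 0.50 × 0.30 = 38.25 → 38
= RGB(51, 67, 38)


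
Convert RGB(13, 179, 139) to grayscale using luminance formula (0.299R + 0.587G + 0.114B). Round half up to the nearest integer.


Gray = 0.299×R + 0.587×G + 0.114×B
Gray = 0.299×13 + 0.587×179 + 0.114×139
Gray = 3.887 + 105.073 + 15.846
Gray = 124.806 → round half up → 125
Gray = 125


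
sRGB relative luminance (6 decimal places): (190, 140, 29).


Linearize each channel (sRGB transfer function): c = v/255; c_lin = c/12.92 if c ≤ 0.04045, else ((c+0.055)/1.055)^2.4
  R: 190/255 ≈ 0.745098 > 0.04045 → ((0.745098+0.055)/1.055)^2.4 ≈ 0.514918
  G: 140/255 ≈ 0.549020 > 0.04045 → ((0.549020+0.055)/1.055)^2.4 ≈ 0.262251
  B: 29/255 ≈ 0.113725 > 0.04045 → ((0.113725+0.055)/1.055)^2.4 ≈ 0.012286
R_lin = 0.514918, G_lin = 0.262251, B_lin = 0.012286
L = 0.2126×R + 0.7152×G + 0.0722×B
L = 0.2126×0.514918 + 0.7152×0.262251 + 0.0722×0.012286
L ≈ 0.297920


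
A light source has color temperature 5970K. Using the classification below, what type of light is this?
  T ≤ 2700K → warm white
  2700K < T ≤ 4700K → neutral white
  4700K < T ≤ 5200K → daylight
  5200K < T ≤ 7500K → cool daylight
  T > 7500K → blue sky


Temperature: 5970K
5200K < 5970K ≤ 7500K → cool daylight
Classification: cool daylight


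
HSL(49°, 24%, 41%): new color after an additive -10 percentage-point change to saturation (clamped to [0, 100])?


Original S = 24%
Adjustment = -10 percentage points
New S = 24 + (-10) = 14
Clamp to [0, 100] → 14
= HSL(49°, 14%, 41%)


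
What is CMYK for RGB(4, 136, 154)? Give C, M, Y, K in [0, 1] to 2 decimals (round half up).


R'=4/255≈0.0157, G'=136/255≈0.5333, B'=154/255≈0.6039
K = 1 - max(R',G',B') = 1 - 154/255 = 101/255 = 0.39607… → 0.40
(1-R'-K)/(1-K) simplifies to (max-R)/max with max = 154:
C = (154-4)/154 = 150/154 = 0.97402… → 0.97
M = (154-136)/154 = 18/154 = 0.11688… → 0.12
Y = (154-154)/154 = 0/154 = 0 → 0.00
= CMYK(0.97, 0.12, 0.00, 0.40)


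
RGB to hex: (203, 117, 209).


R = 203 → CB (hex)
G = 117 → 75 (hex)
B = 209 → D1 (hex)
Hex = #CB75D1


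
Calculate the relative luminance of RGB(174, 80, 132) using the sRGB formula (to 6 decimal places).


Linearize each channel (sRGB transfer function): c = v/255; c_lin = c/12.92 if c ≤ 0.04045, else ((c+0.055)/1.055)^2.4
  R: 174/255 ≈ 0.682353 > 0.04045 → ((0.682353+0.055)/1.055)^2.4 ≈ 0.423268
  G: 80/255 ≈ 0.313725 > 0.04045 → ((0.313725+0.055)/1.055)^2.4 ≈ 0.080220
  B: 132/255 ≈ 0.517647 > 0.04045 → ((0.517647+0.055)/1.055)^2.4 ≈ 0.230740
R_lin = 0.423268, G_lin = 0.080220, B_lin = 0.230740
L = 0.2126×R + 0.7152×G + 0.0722×B
L = 0.2126×0.423268 + 0.7152×0.080220 + 0.0722×0.230740
L ≈ 0.164019


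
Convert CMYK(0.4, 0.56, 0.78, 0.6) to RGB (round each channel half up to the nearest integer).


R = 255 × (1-C) × (1-K) = 255 × 0.60 × 0.40 = 61.2 → 61
G = 255 × (1-M) × (1-K) = 255 × 0.44 × 0.40 = 44.88 → 45
B = 255 × (1-Y) × (1-K) = 255 × 0.22 × 0.40 = 22.44 → 22
= RGB(61, 45, 22)


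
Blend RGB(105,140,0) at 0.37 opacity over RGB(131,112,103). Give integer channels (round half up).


C = α×F + (1-α)×B, with 1-α = 0.63
R: 0.37×105 + 0.63×131 = 38.85 + 82.53 = 121.38 → 121
G: 0.37×140 + 0.63×112 = 51.80 + 70.56 = 122.36 → 122
B: 0.37×0 + 0.63×103 = 0.00 + 64.89 = 64.89 → 65
= RGB(121, 122, 65)


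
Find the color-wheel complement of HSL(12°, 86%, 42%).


Complement = opposite side of color wheel = hue + 180°
H' = (12 + 180) mod 360 = 192°
S and L unchanged.
= HSL(192°, 86%, 42%)


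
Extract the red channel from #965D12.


Color: #965D12
R = 96 = 150
G = 5D = 93
B = 12 = 18
Red = 150


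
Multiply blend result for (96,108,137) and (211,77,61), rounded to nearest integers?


Multiply: C = A×B/255, rounded to nearest integer
R: 96×211/255 = 20256/255 ≈ 79.435 → 79
G: 108×77/255 = 8316/255 ≈ 32.612 → 33
B: 137×61/255 = 8357/255 ≈ 32.773 → 33
= RGB(79, 33, 33)


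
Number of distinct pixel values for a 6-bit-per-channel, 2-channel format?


Total bits = 6 bits/channel × 2 channels = 12 bits
Distinct pixel values = 2^12
= 4,096 pixel values


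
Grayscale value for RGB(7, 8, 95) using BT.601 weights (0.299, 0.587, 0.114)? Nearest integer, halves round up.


Gray = 0.299×R + 0.587×G + 0.114×B
Gray = 0.299×7 + 0.587×8 + 0.114×95
Gray = 2.093 + 4.696 + 10.830
Gray = 17.619 → round half up → 18
Gray = 18


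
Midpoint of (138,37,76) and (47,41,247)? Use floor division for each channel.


Midpoint: each channel = ⌊(C₁+C₂)/2⌋
R: ⌊(138+47)/2⌋ = 92
G: ⌊(37+41)/2⌋ = 39
B: ⌊(76+247)/2⌋ = 161
= RGB(92, 39, 161)


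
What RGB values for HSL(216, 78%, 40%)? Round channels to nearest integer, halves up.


H=216°, S=0.78, L=0.40
C = (1-|2L-1|)×S = (1-|-0.20|)×0.78 = 0.624
H' = H/60 = 216/60 ≈ 3.6000; X = C×(1-|H' mod 2 - 1|) = 0.2496
m = L - C/2 = 0.40 - 0.312 = 0.088
Sector ⌊H'⌋ = 3 → (R',G',B') = (0.0, 0.2496, 0.624)
RGB = ((R'+m)×255, (G'+m)×255, (B'+m)×255) = (22.44, 86.088, 181.56)
Round half up → RGB(22, 86, 182)


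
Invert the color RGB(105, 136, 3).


Invert: (255-R, 255-G, 255-B)
R: 255-105 = 150
G: 255-136 = 119
B: 255-3 = 252
= RGB(150, 119, 252)


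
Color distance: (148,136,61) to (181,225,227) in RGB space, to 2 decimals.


d = √[(R₁-R₂)² + (G₁-G₂)² + (B₁-B₂)²]
d = √[(148-181)² + (136-225)² + (61-227)²]
d = √[1089 + 7921 + 27556]
d = √36566
d ≈ 191.22


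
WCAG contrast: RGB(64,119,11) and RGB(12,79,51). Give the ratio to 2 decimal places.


Linearize each sRGB channel c=v/255: c/12.92 if c ≤ 0.04045 else ((c+0.055)/1.055)^2.4
L = 0.2126×R_lin + 0.7152×G_lin + 0.0722×B_lin
Color 1 (64,119,11):
  R=64: 64/255≈0.2510 > 0.04045 → ((0.2510+0.055)/1.055)^2.4 ≈ 0.05127
  G=119: 119/255≈0.4667 > 0.04045 → ((0.4667+0.055)/1.055)^2.4 ≈ 0.18447
  B=11: 11/255≈0.0431 > 0.04045 → ((0.0431+0.055)/1.055)^2.4 ≈ 0.00335
  L1 = 0.2126×0.05127 + 0.7152×0.18447 + 0.0722×0.00335 ≈ 0.14308
Color 2 (12,79,51):
  R=12: 12/255≈0.0471 > 0.04045 → ((0.0471+0.055)/1.055)^2.4 ≈ 0.00368
  G=79: 79/255≈0.3098 > 0.04045 → ((0.3098+0.055)/1.055)^2.4 ≈ 0.07819
  B=51: 51/255≈0.2000 > 0.04045 → ((0.2000+0.055)/1.055)^2.4 ≈ 0.03310
  L2 = 0.2126×0.00368 + 0.7152×0.07819 + 0.0722×0.03310 ≈ 0.05909
Lighter = 0.14308, Darker = 0.05909
Ratio = (L_lighter + 0.05) / (L_darker + 0.05)
Ratio = (0.14308 + 0.05) / (0.05909 + 0.05) = 0.19308 / 0.10909 ≈ 1.7699
Ratio ≈ 1.77:1


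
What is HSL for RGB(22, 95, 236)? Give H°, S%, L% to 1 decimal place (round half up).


Normalize: R'=22/255≈0.0863, G'=95/255≈0.3725, B'=236/255≈0.9255
Max=236/255, Min=22/255, Δ=Max-Min=214/255
L = (Max+Min)/2 = (236+22)/510 = 258/510 = 0.50588… → L = 50.6%
L > 0.5 → S = Δ/(2-Max-Min) = 214/(510-236-22) = 214/252 = 0.84920… → S = 84.9%
(the 1/255 factors cancel in S and H, so raw channel differences can be used)
Max is B' → H = 60 × ((R-G)/Δ + 4) = 60 × ((22-95)/214 + 4)
  -73/214 + 4 = -0.3411… + 4 = 3.6588…
  H = 60 × 3.6588… = 219.532…° → H = 219.5°
= HSL(219.5°, 84.9%, 50.6%)


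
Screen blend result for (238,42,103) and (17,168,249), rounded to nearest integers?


Screen: C = 255 - (255-A)×(255-B)/255, rounded to nearest integer
R: 255 - (255-238)×(255-17)/255 = 255 - 4046/255 ≈ 255 - 15.867 = 239.133 → 239
G: 255 - (255-42)×(255-168)/255 = 255 - 18531/255 ≈ 255 - 72.671 = 182.329 → 182
B: 255 - (255-103)×(255-249)/255 = 255 - 912/255 ≈ 255 - 3.576 = 251.424 → 251
= RGB(239, 182, 251)


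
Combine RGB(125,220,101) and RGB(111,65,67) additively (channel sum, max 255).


Additive: each channel = min(255, C₁+C₂)
R: 125+111 = 236 → 236
G: 220+65 = 285 → 255
B: 101+67 = 168 → 168
= RGB(236, 255, 168)


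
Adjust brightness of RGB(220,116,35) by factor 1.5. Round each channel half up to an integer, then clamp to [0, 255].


Multiply each channel by 1.5, round half up, clamp to [0, 255]
R: 220×1.5 = 330 → clamp → 255
G: 116×1.5 = 174
B: 35×1.5 = 52.5 → round → 53
= RGB(255, 174, 53)


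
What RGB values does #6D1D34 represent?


6D → 109 (R)
1D → 29 (G)
34 → 52 (B)
= RGB(109, 29, 52)


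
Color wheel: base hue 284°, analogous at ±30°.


Base hue: 284°
Left analog: (284 - 30) mod 360 = 254°
Right analog: (284 + 30) mod 360 = 314°
Analogous hues = 254° and 314°


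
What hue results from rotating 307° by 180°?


New hue = (H + rotation) mod 360
New hue = (307 + 180) mod 360
= 487 mod 360
= 127°


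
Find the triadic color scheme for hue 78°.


Triadic: equally spaced at 120° intervals
H1 = 78°
H2 = (78 + 120) mod 360 = 198°
H3 = (78 + 240) mod 360 = 318°
Triadic = 78°, 198°, 318°


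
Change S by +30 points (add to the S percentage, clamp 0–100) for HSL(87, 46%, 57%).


Original S = 46%
Adjustment = +30 percentage points
New S = 46 + (30) = 76
Clamp to [0, 100] → 76
= HSL(87°, 76%, 57%)


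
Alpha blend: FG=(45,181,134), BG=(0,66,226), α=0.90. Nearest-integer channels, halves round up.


C = α×F + (1-α)×B, with 1-α = 0.10
R: 0.90×45 + 0.10×0 = 40.50 + 0.00 = 40.50 → 41
G: 0.90×181 + 0.10×66 = 162.90 + 6.60 = 169.50 → 170
B: 0.90×134 + 0.10×226 = 120.60 + 22.60 = 143.20 → 143
= RGB(41, 170, 143)


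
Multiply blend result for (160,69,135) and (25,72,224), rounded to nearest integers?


Multiply: C = A×B/255, rounded to nearest integer
R: 160×25/255 = 4000/255 ≈ 15.686 → 16
G: 69×72/255 = 4968/255 ≈ 19.482 → 19
B: 135×224/255 = 30240/255 ≈ 118.588 → 119
= RGB(16, 19, 119)


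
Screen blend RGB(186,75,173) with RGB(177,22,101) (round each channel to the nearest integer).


Screen: C = 255 - (255-A)×(255-B)/255, rounded to nearest integer
R: 255 - (255-186)×(255-177)/255 = 255 - 5382/255 ≈ 255 - 21.106 = 233.894 → 234
G: 255 - (255-75)×(255-22)/255 = 255 - 41940/255 ≈ 255 - 164.471 = 90.529 → 91
B: 255 - (255-173)×(255-101)/255 = 255 - 12628/255 ≈ 255 - 49.522 = 205.478 → 205
= RGB(234, 91, 205)


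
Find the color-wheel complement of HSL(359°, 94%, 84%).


Complement = opposite side of color wheel = hue + 180°
H' = (359 + 180) mod 360 = 179°
S and L unchanged.
= HSL(179°, 94%, 84%)


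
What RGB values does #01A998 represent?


01 → 1 (R)
A9 → 169 (G)
98 → 152 (B)
= RGB(1, 169, 152)


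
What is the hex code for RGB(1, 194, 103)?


R = 1 → 01 (hex)
G = 194 → C2 (hex)
B = 103 → 67 (hex)
Hex = #01C267


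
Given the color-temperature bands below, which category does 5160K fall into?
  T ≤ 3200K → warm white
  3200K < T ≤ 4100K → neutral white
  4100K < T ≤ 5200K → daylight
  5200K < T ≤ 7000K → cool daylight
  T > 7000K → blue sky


Temperature: 5160K
4100K < 5160K ≤ 5200K → daylight
Classification: daylight


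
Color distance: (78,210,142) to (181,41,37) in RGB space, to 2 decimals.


d = √[(R₁-R₂)² + (G₁-G₂)² + (B₁-B₂)²]
d = √[(78-181)² + (210-41)² + (142-37)²]
d = √[10609 + 28561 + 11025]
d = √50195
d ≈ 224.04


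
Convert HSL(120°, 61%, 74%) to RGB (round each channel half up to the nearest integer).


H=120°, S=0.61, L=0.74
C = (1-|2L-1|)×S = (1-|0.48|)×0.61 = 0.3172
H' = H/60 = 120/60 ≈ 2.0000; X = C×(1-|H' mod 2 - 1|) = 0.0
m = L - C/2 = 0.74 - 0.1586 = 0.5814
Sector ⌊H'⌋ = 2 → (R',G',B') = (0.0, 0.3172, 0.0)
RGB = ((R'+m)×255, (G'+m)×255, (B'+m)×255) = (148.257, 229.143, 148.257)
Round half up → RGB(148, 229, 148)


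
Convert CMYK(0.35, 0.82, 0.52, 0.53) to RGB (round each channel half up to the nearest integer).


R = 255 × (1-C) × (1-K) = 255 × 0.65 × 0.47 = 77.9025 → 78
G = 255 × (1-M) × (1-K) = 255 × 0.18 × 0.47 = 21.573 → 22
B = 255 × (1-Y) × (1-K) = 255 × 0.48 × 0.47 = 57.528 → 58
= RGB(78, 22, 58)


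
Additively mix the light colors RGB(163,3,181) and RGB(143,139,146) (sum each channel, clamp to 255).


Additive: each channel = min(255, C₁+C₂)
R: 163+143 = 306 → 255
G: 3+139 = 142 → 142
B: 181+146 = 327 → 255
= RGB(255, 142, 255)


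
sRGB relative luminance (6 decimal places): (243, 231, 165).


Linearize each channel (sRGB transfer function): c = v/255; c_lin = c/12.92 if c ≤ 0.04045, else ((c+0.055)/1.055)^2.4
  R: 243/255 ≈ 0.952941 > 0.04045 → ((0.952941+0.055)/1.055)^2.4 ≈ 0.896269
  G: 231/255 ≈ 0.905882 > 0.04045 → ((0.905882+0.055)/1.055)^2.4 ≈ 0.799103
  B: 165/255 ≈ 0.647059 > 0.04045 → ((0.647059+0.055)/1.055)^2.4 ≈ 0.376262
R_lin = 0.896269, G_lin = 0.799103, B_lin = 0.376262
L = 0.2126×R + 0.7152×G + 0.0722×B
L = 0.2126×0.896269 + 0.7152×0.799103 + 0.0722×0.376262
L ≈ 0.789231


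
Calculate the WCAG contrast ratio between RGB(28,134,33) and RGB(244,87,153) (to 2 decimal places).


Linearize each sRGB channel c=v/255: c/12.92 if c ≤ 0.04045 else ((c+0.055)/1.055)^2.4
L = 0.2126×R_lin + 0.7152×G_lin + 0.0722×B_lin
Color 1 (28,134,33):
  R=28: 28/255≈0.1098 > 0.04045 → ((0.1098+0.055)/1.055)^2.4 ≈ 0.01161
  G=134: 134/255≈0.5255 > 0.04045 → ((0.5255+0.055)/1.055)^2.4 ≈ 0.23840
  B=33: 33/255≈0.1294 > 0.04045 → ((0.1294+0.055)/1.055)^2.4 ≈ 0.01521
  L1 = 0.2126×0.01161 + 0.7152×0.23840 + 0.0722×0.01521 ≈ 0.17407
Color 2 (244,87,153):
  R=244: 244/255≈0.9569 > 0.04045 → ((0.9569+0.055)/1.055)^2.4 ≈ 0.90466
  G=87: 87/255≈0.3412 > 0.04045 → ((0.3412+0.055)/1.055)^2.4 ≈ 0.09531
  B=153: 153/255≈0.6000 > 0.04045 → ((0.6000+0.055)/1.055)^2.4 ≈ 0.31855
  L2 = 0.2126×0.90466 + 0.7152×0.09531 + 0.0722×0.31855 ≈ 0.28349
Lighter = 0.28349, Darker = 0.17407
Ratio = (L_lighter + 0.05) / (L_darker + 0.05)
Ratio = (0.28349 + 0.05) / (0.17407 + 0.05) = 0.33349 / 0.22407 ≈ 1.4884
Ratio ≈ 1.49:1


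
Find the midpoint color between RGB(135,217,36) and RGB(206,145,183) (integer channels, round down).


Midpoint: each channel = ⌊(C₁+C₂)/2⌋
R: ⌊(135+206)/2⌋ = 170
G: ⌊(217+145)/2⌋ = 181
B: ⌊(36+183)/2⌋ = 109
= RGB(170, 181, 109)


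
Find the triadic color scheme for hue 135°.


Triadic: equally spaced at 120° intervals
H1 = 135°
H2 = (135 + 120) mod 360 = 255°
H3 = (135 + 240) mod 360 = 15°
Triadic = 135°, 255°, 15°


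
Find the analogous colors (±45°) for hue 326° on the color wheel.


Base hue: 326°
Left analog: (326 - 45) mod 360 = 281°
Right analog: (326 + 45) mod 360 = 11°
Analogous hues = 281° and 11°


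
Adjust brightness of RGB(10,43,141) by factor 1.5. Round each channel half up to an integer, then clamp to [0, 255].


Multiply each channel by 1.5, round half up, clamp to [0, 255]
R: 10×1.5 = 15
G: 43×1.5 = 64.5 → round → 65
B: 141×1.5 = 211.5 → round → 212
= RGB(15, 65, 212)


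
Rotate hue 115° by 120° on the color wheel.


New hue = (H + rotation) mod 360
New hue = (115 + 120) mod 360
= 235 mod 360
= 235°


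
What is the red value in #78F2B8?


Color: #78F2B8
R = 78 = 120
G = F2 = 242
B = B8 = 184
Red = 120


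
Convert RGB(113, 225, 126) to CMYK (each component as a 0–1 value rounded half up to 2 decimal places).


R'=113/255≈0.4431, G'=225/255≈0.8824, B'=126/255≈0.4941
K = 1 - max(R',G',B') = 1 - 225/255 = 30/255 = 0.11764… → 0.12
(1-R'-K)/(1-K) simplifies to (max-R)/max with max = 225:
C = (225-113)/225 = 112/225 = 0.49777… → 0.50
M = (225-225)/225 = 0/225 = 0 → 0.00
Y = (225-126)/225 = 99/225 = 0.44 → 0.44
= CMYK(0.50, 0.00, 0.44, 0.12)


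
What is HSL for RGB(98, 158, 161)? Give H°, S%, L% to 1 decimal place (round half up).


Normalize: R'=98/255≈0.3843, G'=158/255≈0.6196, B'=161/255≈0.6314
Max=161/255, Min=98/255, Δ=Max-Min=63/255
L = (Max+Min)/2 = (161+98)/510 = 259/510 = 0.50784… → L = 50.8%
L > 0.5 → S = Δ/(2-Max-Min) = 63/(510-161-98) = 63/251 = 0.25099… → S = 25.1%
(the 1/255 factors cancel in S and H, so raw channel differences can be used)
Max is B' → H = 60 × ((R-G)/Δ + 4) = 60 × ((98-158)/63 + 4)
  -60/63 + 4 = -0.9523… + 4 = 3.0476…
  H = 60 × 3.0476… = 182.857…° → H = 182.9°
= HSL(182.9°, 25.1%, 50.8%)


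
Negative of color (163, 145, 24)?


Invert: (255-R, 255-G, 255-B)
R: 255-163 = 92
G: 255-145 = 110
B: 255-24 = 231
= RGB(92, 110, 231)


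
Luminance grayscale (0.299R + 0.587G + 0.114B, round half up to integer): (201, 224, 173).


Gray = 0.299×R + 0.587×G + 0.114×B
Gray = 0.299×201 + 0.587×224 + 0.114×173
Gray = 60.099 + 131.488 + 19.722
Gray = 211.309 → round half up → 211
Gray = 211


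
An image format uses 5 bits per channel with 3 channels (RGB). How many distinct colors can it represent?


Total bits = 5 bits/channel × 3 channels = 15 bits
Distinct colors = 2^15
= 32,768 colors


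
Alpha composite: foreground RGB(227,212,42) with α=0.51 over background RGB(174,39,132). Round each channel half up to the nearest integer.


C = α×F + (1-α)×B, with 1-α = 0.49
R: 0.51×227 + 0.49×174 = 115.77 + 85.26 = 201.03 → 201
G: 0.51×212 + 0.49×39 = 108.12 + 19.11 = 127.23 → 127
B: 0.51×42 + 0.49×132 = 21.42 + 64.68 = 86.10 → 86
= RGB(201, 127, 86)


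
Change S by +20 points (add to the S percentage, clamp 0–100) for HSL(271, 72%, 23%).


Original S = 72%
Adjustment = +20 percentage points
New S = 72 + (20) = 92
Clamp to [0, 100] → 92
= HSL(271°, 92%, 23%)


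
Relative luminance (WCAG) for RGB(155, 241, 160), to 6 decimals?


Linearize each channel (sRGB transfer function): c = v/255; c_lin = c/12.92 if c ≤ 0.04045, else ((c+0.055)/1.055)^2.4
  R: 155/255 ≈ 0.607843 > 0.04045 → ((0.607843+0.055)/1.055)^2.4 ≈ 0.327778
  G: 241/255 ≈ 0.945098 > 0.04045 → ((0.945098+0.055)/1.055)^2.4 ≈ 0.879622
  B: 160/255 ≈ 0.627451 > 0.04045 → ((0.627451+0.055)/1.055)^2.4 ≈ 0.351533
R_lin = 0.327778, G_lin = 0.879622, B_lin = 0.351533
L = 0.2126×R + 0.7152×G + 0.0722×B
L = 0.2126×0.327778 + 0.7152×0.879622 + 0.0722×0.351533
L ≈ 0.724172
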